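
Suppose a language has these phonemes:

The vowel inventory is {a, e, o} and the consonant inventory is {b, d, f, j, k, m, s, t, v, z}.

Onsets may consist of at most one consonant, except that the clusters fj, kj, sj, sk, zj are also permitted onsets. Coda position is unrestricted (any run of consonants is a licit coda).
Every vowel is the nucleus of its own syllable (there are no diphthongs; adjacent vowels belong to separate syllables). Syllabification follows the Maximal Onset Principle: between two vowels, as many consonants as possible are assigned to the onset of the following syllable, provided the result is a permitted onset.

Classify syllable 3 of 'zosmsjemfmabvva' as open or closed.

closed

The vowels are o, e, a, a — 4 nuclei, so 4 syllables.
Between /o/ (V1) and /e/ (V2): cluster /smsj/ — the longest permitted-onset suffix is /sj/; onset = /sj/, preceding coda = /sm/.
Between /e/ (V2) and /a/ (V3): /mfm/ — longest licit onset from the right is /m/, leaving /mf/ as coda.
Between /a/ (V3) and /a/ (V4): /bvv/ — longest licit onset from the right is /v/, leaving /bv/ as coda.
So the parse is zosm.sjemf.mabv.va.
Syllable 3 is /mabv/ with coda /bv/, so it is closed.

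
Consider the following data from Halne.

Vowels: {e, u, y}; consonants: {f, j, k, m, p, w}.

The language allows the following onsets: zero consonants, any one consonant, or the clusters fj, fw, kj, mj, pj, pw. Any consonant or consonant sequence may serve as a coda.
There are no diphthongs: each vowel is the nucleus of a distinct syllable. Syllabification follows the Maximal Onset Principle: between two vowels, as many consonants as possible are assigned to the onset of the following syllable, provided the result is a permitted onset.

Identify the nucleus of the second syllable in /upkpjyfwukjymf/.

The vowels are u, y, u, y — 4 nuclei, so 4 syllables.
The second nucleus (vowel 2 from the left) is /y/.

y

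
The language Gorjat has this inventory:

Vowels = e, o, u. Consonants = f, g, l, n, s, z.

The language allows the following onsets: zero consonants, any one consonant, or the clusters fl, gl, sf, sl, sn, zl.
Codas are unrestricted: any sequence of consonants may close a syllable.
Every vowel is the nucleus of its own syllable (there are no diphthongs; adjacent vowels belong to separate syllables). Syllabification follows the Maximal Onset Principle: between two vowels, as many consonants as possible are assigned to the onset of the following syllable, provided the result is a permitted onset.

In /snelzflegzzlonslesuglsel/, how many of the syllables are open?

The vowels are e, e, o, e, u, e — 6 nuclei, so 6 syllables.
/e…e/ gap (V1→V2): /lzfl/ splits as /lz/ + /fl/ (/fl/ is the longest suffix that is a licit onset).
/e…o/ gap (V2→V3): /gzzl/ splits as /gz/ + /zl/ (/zl/ is the longest suffix that is a licit onset).
/o…e/ gap (V3→V4): /nsl/ — longest licit onset from the right is /sl/, leaving /n/ as coda.
/e…u/ gap (V4→V5): /s/ is a single consonant, so it becomes the next onset.
/u…e/ gap (V5→V6): /gls/ — longest licit onset from the right is /s/, leaving /gl/ as coda.
Syllabification: snelz.flegz.zlon.sle.sugl.sel.
Classifying each syllable: /snelz/ (closed), /flegz/ (closed), /zlon/ (closed), /sle/ (open), /sugl/ (closed), /sel/ (closed).
Open syllables: 1.

1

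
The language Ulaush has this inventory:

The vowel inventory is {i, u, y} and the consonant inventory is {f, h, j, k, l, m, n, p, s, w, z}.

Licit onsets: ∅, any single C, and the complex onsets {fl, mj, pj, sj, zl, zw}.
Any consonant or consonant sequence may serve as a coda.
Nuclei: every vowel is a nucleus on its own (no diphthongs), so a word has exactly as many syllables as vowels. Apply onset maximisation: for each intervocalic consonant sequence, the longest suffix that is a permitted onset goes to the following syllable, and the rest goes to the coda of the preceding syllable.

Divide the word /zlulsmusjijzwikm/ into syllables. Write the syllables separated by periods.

zluls.mu.sjij.zwikm

The vowels are u, u, i, i — 4 nuclei, so 4 syllables.
σ1/σ2 boundary: /lsm/ — longest licit onset from the right is /m/, leaving /ls/ as coda.
σ2/σ3 boundary: cluster /sj/ — /sj/ is itself a permitted onset, so the whole cluster goes right; preceding coda = ∅.
σ3/σ4 boundary: /jzw/; trying suffixes from longest down, /zw/ is the first permitted one, so coda /j/ | onset /zw/.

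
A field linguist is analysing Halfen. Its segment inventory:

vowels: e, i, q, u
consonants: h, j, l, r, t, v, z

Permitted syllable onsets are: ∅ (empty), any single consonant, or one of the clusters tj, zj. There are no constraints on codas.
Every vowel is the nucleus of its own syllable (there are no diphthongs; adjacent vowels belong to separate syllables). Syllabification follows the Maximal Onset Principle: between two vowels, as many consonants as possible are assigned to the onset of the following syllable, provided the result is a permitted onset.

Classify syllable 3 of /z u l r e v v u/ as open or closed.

open

Nuclei (vowels): u, e, u → 3 syllables.
σ1/σ2 boundary: /lr/; trying suffixes from longest down, /r/ is the first permitted one, so coda /l/ | onset /r/.
σ2/σ3 boundary: /vv/ splits as /v/ + /v/ (/v/ is the longest suffix that is a licit onset).
Result: zul.rev.vu.
Syllable 3 is /vu/; it ends in its nucleus with no coda, so it is open.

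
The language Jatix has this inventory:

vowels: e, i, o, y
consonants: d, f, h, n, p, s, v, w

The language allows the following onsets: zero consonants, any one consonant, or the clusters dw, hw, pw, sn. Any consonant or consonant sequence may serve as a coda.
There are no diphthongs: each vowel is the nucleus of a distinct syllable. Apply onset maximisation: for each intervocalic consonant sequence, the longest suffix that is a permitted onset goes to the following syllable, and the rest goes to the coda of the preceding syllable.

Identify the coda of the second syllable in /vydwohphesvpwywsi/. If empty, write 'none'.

The vowels are y, o, e, y, i — 5 nuclei, so 5 syllables.
/y…o/ gap (V1→V2): /dw/ is a licit onset in full, so it all attaches to the next syllable.
/o…e/ gap (V2→V3): cluster /hph/ — the longest permitted-onset suffix is /h/; onset = /h/, preceding coda = /hp/.
/e…y/ gap (V3→V4): /svpw/ — longest licit onset from the right is /pw/, leaving /sv/ as coda.
/y…i/ gap (V4→V5): cluster /ws/ — the longest permitted-onset suffix is /s/; onset = /s/, preceding coda = /w/.
Syllabification: vy.dwohp.hesv.pwyw.si.
Syllable 2 is /dwohp/: onset /dw/, nucleus /o/, coda /hp/.

hp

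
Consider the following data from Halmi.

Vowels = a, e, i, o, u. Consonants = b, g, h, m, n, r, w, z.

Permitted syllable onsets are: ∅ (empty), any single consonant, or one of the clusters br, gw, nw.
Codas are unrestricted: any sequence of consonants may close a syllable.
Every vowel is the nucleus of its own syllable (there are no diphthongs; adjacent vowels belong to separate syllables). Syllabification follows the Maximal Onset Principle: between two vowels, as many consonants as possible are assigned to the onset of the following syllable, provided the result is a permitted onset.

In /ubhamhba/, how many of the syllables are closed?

Vowels present: u, a, a; each is a nucleus, giving 3 syllables.
Between /u/ (V1) and /a/ (V2): cluster /bh/ — the longest permitted-onset suffix is /h/; onset = /h/, preceding coda = /b/.
Between /a/ (V2) and /a/ (V3): /mhb/ — longest licit onset from the right is /b/, leaving /mh/ as coda.
Syllabification: ub.hamh.ba.
Classifying each syllable: /ub/ (closed), /hamh/ (closed), /ba/ (open).
Closed syllables: 2.

2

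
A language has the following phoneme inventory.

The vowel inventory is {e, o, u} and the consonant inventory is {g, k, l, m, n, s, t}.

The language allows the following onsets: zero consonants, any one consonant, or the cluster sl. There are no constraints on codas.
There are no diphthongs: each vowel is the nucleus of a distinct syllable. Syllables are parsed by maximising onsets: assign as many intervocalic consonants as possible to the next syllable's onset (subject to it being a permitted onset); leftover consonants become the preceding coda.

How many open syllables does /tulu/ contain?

Nuclei (vowels): u, u → 2 syllables.
σ1/σ2 boundary: /l/ → onset of the next syllable (single consonants are always licit onsets).
Syllabification: tu.lu.
Classifying each syllable: /tu/ (open), /lu/ (open).
Open syllables: 2.

2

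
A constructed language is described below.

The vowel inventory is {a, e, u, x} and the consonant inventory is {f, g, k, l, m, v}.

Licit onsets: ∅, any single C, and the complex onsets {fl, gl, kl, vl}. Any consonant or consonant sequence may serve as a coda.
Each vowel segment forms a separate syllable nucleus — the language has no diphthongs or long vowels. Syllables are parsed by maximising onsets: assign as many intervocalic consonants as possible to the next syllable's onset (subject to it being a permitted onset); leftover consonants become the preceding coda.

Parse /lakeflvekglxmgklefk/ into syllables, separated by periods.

The vowels are a, e, e, x, e — 5 nuclei, so 5 syllables.
V1 /a/ – V2 /e/: just /k/ — single C goes to the following onset.
V2 /e/ – V3 /e/: /flv/ splits as /fl/ + /v/ (/v/ is the longest suffix that is a licit onset).
V3 /e/ – V4 /x/: /kgl/; trying suffixes from longest down, /gl/ is the first permitted one, so coda /k/ | onset /gl/.
V4 /x/ – V5 /e/: cluster /mgkl/ — the longest permitted-onset suffix is /kl/; onset = /kl/, preceding coda = /mg/.

la.kefl.vek.glxmg.klefk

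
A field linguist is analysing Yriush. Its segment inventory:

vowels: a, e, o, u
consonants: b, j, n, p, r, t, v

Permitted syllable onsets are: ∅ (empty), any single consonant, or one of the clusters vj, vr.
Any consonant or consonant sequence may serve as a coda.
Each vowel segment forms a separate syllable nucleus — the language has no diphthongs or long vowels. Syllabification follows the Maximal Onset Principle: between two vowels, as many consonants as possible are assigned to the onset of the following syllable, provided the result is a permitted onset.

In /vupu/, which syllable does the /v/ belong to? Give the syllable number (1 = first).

The vowels are u, u — 2 nuclei, so 2 syllables.
/u…u/ gap (V1→V2): /p/ → onset of the next syllable (single consonants are always licit onsets).
Result: vu.pu.
The /v/ is in the onset of syllable 1 (/vu/).

1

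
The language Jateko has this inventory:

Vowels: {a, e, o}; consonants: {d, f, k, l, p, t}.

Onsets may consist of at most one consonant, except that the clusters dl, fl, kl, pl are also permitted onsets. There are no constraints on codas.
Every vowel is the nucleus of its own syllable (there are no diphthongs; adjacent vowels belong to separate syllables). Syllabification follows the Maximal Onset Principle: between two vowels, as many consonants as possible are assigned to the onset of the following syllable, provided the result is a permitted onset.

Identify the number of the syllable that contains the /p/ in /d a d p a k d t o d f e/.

Vowels present: a, a, o, e; each is a nucleus, giving 4 syllables.
/a…a/ gap (V1→V2): cluster /dp/ — the longest permitted-onset suffix is /p/; onset = /p/, preceding coda = /d/.
/a…o/ gap (V2→V3): cluster /kdt/ — the longest permitted-onset suffix is /t/; onset = /t/, preceding coda = /kd/.
/o…e/ gap (V3→V4): /df/ splits as /d/ + /f/ (/f/ is the longest suffix that is a licit onset).
Result: dad.pakd.tod.fe.
The /p/ is in the onset of syllable 2 (/pakd/).

2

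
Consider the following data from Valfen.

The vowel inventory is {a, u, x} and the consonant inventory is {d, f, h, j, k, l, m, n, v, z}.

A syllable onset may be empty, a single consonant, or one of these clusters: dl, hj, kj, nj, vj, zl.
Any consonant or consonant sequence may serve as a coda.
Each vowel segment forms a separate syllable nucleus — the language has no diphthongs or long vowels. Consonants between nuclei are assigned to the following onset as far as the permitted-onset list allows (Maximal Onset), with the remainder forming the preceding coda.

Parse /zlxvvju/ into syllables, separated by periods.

The vowels are x, u — 2 nuclei, so 2 syllables.
Between /x/ (V1) and /u/ (V2): /vvj/ splits as /v/ + /vj/ (/vj/ is the longest suffix that is a licit onset).

zlxv.vju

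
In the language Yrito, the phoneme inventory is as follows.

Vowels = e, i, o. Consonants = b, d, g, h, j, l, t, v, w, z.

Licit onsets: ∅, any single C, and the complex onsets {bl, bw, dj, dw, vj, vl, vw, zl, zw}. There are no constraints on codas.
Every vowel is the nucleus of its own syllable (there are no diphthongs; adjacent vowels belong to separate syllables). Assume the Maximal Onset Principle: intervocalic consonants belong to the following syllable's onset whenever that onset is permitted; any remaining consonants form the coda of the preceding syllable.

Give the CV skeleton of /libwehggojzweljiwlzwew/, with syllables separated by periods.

Vowels present: i, e, o, e, i, e; each is a nucleus, giving 6 syllables.
Between /i/ (V1) and /e/ (V2): /bw/ is a licit onset in full, so it all attaches to the next syllable.
Between /e/ (V2) and /o/ (V3): cluster /hgg/ — the longest permitted-onset suffix is /g/; onset = /g/, preceding coda = /hg/.
Between /o/ (V3) and /e/ (V4): /jzw/ splits as /j/ + /zw/ (/zw/ is the longest suffix that is a licit onset).
Between /e/ (V4) and /i/ (V5): /lj/; trying suffixes from longest down, /j/ is the first permitted one, so coda /l/ | onset /j/.
Between /i/ (V5) and /e/ (V6): /wlzw/ splits as /wl/ + /zw/ (/zw/ is the longest suffix that is a licit onset).
Syllabification: li.bwehg.goj.zwel.jiwl.zwew.
Mapping each syllable to C/V: /li/ → CV, /bwehg/ → CCVCC, /goj/ → CVC, /zwel/ → CCVC, /jiwl/ → CVCC, /zwew/ → CCVC.

CV.CCVCC.CVC.CCVC.CVCC.CCVC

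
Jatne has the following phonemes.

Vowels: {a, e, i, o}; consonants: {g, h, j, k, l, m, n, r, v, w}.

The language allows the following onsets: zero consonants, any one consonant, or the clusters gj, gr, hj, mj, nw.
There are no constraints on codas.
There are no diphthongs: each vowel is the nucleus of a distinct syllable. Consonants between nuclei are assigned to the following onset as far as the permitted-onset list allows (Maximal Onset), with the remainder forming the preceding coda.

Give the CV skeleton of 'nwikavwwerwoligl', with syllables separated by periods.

CCV.CVCC.CVC.CV.CVCC

Vowels present: i, a, e, o, i; each is a nucleus, giving 5 syllables.
σ1/σ2 boundary: /k/ is a single consonant, so it becomes the next onset.
σ2/σ3 boundary: cluster /vww/ — the longest permitted-onset suffix is /w/; onset = /w/, preceding coda = /vw/.
σ3/σ4 boundary: /rw/; trying suffixes from longest down, /w/ is the first permitted one, so coda /r/ | onset /w/.
σ4/σ5 boundary: just /l/ — single C goes to the following onset.
So the parse is nwi.kavw.wer.wo.ligl.
Mapping each syllable to C/V: /nwi/ → CCV, /kavw/ → CVCC, /wer/ → CVC, /wo/ → CV, /ligl/ → CVCC.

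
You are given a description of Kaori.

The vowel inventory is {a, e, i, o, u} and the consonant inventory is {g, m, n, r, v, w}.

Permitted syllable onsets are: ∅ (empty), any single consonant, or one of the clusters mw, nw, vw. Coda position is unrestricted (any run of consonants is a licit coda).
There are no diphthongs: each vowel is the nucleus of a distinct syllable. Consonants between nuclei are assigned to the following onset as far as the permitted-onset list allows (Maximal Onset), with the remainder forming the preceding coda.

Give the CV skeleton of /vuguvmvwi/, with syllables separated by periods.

CV.CVCC.CCV

Nuclei (vowels): u, u, i → 3 syllables.
σ1/σ2 boundary: just /g/ — single C goes to the following onset.
σ2/σ3 boundary: /vmvw/ splits as /vm/ + /vw/ (/vw/ is the longest suffix that is a licit onset).
Syllabification: vu.guvm.vwi.
Mapping each syllable to C/V: /vu/ → CV, /guvm/ → CVCC, /vwi/ → CCV.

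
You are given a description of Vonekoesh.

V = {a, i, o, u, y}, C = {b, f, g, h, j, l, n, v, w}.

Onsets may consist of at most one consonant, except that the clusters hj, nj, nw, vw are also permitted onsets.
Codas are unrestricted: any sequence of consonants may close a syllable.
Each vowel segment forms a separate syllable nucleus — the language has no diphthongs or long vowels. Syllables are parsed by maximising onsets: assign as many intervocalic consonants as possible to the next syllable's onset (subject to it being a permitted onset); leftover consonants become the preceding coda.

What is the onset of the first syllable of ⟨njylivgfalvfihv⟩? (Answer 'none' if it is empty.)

The vowels are y, i, a, i — 4 nuclei, so 4 syllables.
Between /y/ (V1) and /i/ (V2): just /l/ — single C goes to the following onset.
Between /i/ (V2) and /a/ (V3): cluster /vgf/ — the longest permitted-onset suffix is /f/; onset = /f/, preceding coda = /vg/.
Between /a/ (V3) and /i/ (V4): cluster /lvf/ — the longest permitted-onset suffix is /f/; onset = /f/, preceding coda = /lv/.
Result: njy.livg.falv.fihv.
Syllable 1 is /njy/: onset /nj/, nucleus /y/, coda ∅.

nj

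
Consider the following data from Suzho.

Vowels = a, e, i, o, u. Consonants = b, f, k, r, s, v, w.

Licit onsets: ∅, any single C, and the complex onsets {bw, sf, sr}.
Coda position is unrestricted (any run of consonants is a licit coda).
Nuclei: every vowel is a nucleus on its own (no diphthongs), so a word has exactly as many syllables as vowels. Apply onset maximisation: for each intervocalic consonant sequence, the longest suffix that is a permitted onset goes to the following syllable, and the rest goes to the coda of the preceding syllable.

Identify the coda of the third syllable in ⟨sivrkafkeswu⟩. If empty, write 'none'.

s

The vowels are i, a, e, u — 4 nuclei, so 4 syllables.
/i…a/ gap (V1→V2): /vrk/ splits as /vr/ + /k/ (/k/ is the longest suffix that is a licit onset).
/a…e/ gap (V2→V3): /fk/ splits as /f/ + /k/ (/k/ is the longest suffix that is a licit onset).
/e…u/ gap (V3→V4): /sw/ — longest licit onset from the right is /w/, leaving /s/ as coda.
Result: sivr.kaf.kes.wu.
Syllable 3 is /kes/: onset /k/, nucleus /e/, coda /s/.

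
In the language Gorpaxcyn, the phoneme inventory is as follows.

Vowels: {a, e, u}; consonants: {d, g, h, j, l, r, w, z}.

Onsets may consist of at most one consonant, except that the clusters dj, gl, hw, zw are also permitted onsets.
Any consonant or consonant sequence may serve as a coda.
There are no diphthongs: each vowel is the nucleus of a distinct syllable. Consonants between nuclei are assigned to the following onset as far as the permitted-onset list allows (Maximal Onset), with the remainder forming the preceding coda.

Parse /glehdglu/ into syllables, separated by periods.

glehd.glu

Nuclei (vowels): e, u → 2 syllables.
Between /e/ (V1) and /u/ (V2): /hdgl/ splits as /hd/ + /gl/ (/gl/ is the longest suffix that is a licit onset).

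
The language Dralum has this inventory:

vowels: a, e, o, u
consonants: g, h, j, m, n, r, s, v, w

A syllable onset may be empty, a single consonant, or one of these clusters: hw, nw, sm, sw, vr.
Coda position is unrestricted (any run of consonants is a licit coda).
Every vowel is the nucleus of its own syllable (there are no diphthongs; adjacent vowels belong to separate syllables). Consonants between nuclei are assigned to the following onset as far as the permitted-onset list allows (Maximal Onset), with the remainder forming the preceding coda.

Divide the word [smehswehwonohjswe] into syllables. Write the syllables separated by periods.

Vowels present: e, e, o, o, e; each is a nucleus, giving 5 syllables.
V1 /e/ – V2 /e/: /hsw/ splits as /h/ + /sw/ (/sw/ is the longest suffix that is a licit onset).
V2 /e/ – V3 /o/: cluster /hw/ — /hw/ is itself a permitted onset, so the whole cluster goes right; preceding coda = ∅.
V3 /o/ – V4 /o/: /n/ → onset of the next syllable (single consonants are always licit onsets).
V4 /o/ – V5 /e/: cluster /hjsw/ — the longest permitted-onset suffix is /sw/; onset = /sw/, preceding coda = /hj/.

smeh.swe.hwo.nohj.swe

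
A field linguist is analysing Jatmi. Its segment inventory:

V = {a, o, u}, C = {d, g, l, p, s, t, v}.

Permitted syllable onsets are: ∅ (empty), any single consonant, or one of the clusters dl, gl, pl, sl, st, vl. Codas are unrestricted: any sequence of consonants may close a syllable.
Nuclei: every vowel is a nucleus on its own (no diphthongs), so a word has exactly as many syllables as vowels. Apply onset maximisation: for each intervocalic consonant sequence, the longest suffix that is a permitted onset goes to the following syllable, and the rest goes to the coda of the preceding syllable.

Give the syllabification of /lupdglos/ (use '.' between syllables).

lupd.glos

Vowels present: u, o; each is a nucleus, giving 2 syllables.
σ1/σ2 boundary: cluster /pdgl/ — the longest permitted-onset suffix is /gl/; onset = /gl/, preceding coda = /pd/.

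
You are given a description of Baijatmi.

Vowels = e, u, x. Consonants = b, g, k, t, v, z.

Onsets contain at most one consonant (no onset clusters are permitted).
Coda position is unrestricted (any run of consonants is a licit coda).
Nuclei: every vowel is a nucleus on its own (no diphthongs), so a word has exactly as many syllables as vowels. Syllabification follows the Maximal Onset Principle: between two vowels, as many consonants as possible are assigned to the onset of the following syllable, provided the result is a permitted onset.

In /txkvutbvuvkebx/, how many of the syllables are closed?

Vowels present: x, u, u, e, x; each is a nucleus, giving 5 syllables.
σ1/σ2 boundary: cluster /kv/ — the longest permitted-onset suffix is /v/; onset = /v/, preceding coda = /k/.
σ2/σ3 boundary: cluster /tbv/ — the longest permitted-onset suffix is /v/; onset = /v/, preceding coda = /tb/.
σ3/σ4 boundary: /vk/ — longest licit onset from the right is /k/, leaving /v/ as coda.
σ4/σ5 boundary: just /b/ — single C goes to the following onset.
So the parse is txk.vutb.vuv.ke.bx.
Classifying each syllable: /txk/ (closed), /vutb/ (closed), /vuv/ (closed), /ke/ (open), /bx/ (open).
Closed syllables: 3.

3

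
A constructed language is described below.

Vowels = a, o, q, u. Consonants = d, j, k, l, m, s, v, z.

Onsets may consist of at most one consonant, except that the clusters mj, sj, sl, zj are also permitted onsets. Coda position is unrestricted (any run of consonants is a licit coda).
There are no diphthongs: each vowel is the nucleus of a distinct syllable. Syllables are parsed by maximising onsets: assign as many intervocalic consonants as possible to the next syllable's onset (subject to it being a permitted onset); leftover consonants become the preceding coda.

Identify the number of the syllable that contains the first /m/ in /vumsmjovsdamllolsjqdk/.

Vowels present: u, o, a, o, q; each is a nucleus, giving 5 syllables.
V1 /u/ – V2 /o/: /msmj/ splits as /ms/ + /mj/ (/mj/ is the longest suffix that is a licit onset).
V2 /o/ – V3 /a/: /vsd/ — longest licit onset from the right is /d/, leaving /vs/ as coda.
V3 /a/ – V4 /o/: cluster /mll/ — the longest permitted-onset suffix is /l/; onset = /l/, preceding coda = /ml/.
V4 /o/ – V5 /q/: /lsj/; trying suffixes from longest down, /sj/ is the first permitted one, so coda /l/ | onset /sj/.
Putting it together: vums.mjovs.daml.lol.sjqdk.
The first /m/ is in the coda of syllable 1 (/vums/).

1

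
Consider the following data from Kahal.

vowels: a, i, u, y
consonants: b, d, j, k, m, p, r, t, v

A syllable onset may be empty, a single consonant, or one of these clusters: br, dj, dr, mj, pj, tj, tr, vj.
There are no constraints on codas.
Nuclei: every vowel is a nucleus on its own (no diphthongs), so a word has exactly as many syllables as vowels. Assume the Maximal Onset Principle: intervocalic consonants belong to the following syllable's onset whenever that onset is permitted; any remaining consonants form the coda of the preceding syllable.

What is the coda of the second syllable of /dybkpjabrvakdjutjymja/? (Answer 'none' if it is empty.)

The vowels are y, a, a, u, y, a — 6 nuclei, so 6 syllables.
/y…a/ gap (V1→V2): /bkpj/ — longest licit onset from the right is /pj/, leaving /bk/ as coda.
/a…a/ gap (V2→V3): cluster /brv/ — the longest permitted-onset suffix is /v/; onset = /v/, preceding coda = /br/.
/a…u/ gap (V3→V4): /kdj/ — longest licit onset from the right is /dj/, leaving /k/ as coda.
/u…y/ gap (V4→V5): /tj/ — entire cluster is a permitted onset → onset /tj/, coda ∅.
/y…a/ gap (V5→V6): /mj/ is a licit onset in full, so it all attaches to the next syllable.
Syllabification: dybk.pjabr.vak.dju.tjy.mja.
Syllable 2 is /pjabr/: onset /pj/, nucleus /a/, coda /br/.

br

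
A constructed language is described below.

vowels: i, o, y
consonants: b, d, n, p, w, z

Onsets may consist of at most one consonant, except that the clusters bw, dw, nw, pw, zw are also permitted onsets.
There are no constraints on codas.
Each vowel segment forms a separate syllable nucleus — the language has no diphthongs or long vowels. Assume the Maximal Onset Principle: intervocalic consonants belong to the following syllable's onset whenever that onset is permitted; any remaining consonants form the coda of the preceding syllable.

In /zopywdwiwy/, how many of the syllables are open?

3

Nuclei (vowels): o, y, i, y → 4 syllables.
/o…y/ gap (V1→V2): /p/ is a single consonant, so it becomes the next onset.
/y…i/ gap (V2→V3): /wdw/ — longest licit onset from the right is /dw/, leaving /w/ as coda.
/i…y/ gap (V3→V4): just /w/ — single C goes to the following onset.
Result: zo.pyw.dwi.wy.
Classifying each syllable: /zo/ (open), /pyw/ (closed), /dwi/ (open), /wy/ (open).
Open syllables: 3.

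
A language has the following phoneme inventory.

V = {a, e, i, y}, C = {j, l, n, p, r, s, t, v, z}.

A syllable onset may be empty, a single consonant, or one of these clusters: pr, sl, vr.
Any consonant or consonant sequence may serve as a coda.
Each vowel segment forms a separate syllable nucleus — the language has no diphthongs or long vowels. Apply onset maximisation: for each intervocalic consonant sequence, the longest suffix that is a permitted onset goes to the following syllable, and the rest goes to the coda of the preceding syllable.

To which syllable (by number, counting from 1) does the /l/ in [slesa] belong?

1

Vowels present: e, a; each is a nucleus, giving 2 syllables.
V1 /e/ – V2 /a/: /s/ → onset of the next syllable (single consonants are always licit onsets).
So the parse is sle.sa.
The /l/ is in the onset of syllable 1 (/sle/).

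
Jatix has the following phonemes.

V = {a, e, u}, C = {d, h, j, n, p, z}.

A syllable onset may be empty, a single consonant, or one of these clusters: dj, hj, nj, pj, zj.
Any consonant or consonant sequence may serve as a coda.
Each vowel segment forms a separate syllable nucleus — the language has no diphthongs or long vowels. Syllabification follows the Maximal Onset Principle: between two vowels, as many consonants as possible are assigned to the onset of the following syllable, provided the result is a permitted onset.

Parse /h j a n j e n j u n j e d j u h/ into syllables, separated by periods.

Nuclei (vowels): a, e, u, e, u → 5 syllables.
V1 /a/ – V2 /e/: /nj/ — entire cluster is a permitted onset → onset /nj/, coda ∅.
V2 /e/ – V3 /u/: /nj/ — entire cluster is a permitted onset → onset /nj/, coda ∅.
V3 /u/ – V4 /e/: cluster /nj/ — /nj/ is itself a permitted onset, so the whole cluster goes right; preceding coda = ∅.
V4 /e/ – V5 /u/: cluster /dj/ — /dj/ is itself a permitted onset, so the whole cluster goes right; preceding coda = ∅.

hja.nje.nju.nje.djuh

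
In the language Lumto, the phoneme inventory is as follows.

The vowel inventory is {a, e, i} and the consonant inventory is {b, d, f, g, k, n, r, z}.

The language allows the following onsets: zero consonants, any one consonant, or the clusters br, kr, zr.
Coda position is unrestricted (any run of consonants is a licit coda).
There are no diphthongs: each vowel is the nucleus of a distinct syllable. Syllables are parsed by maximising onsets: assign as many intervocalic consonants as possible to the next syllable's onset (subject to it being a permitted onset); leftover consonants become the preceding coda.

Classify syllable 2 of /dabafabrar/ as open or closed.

open

The vowels are a, a, a, a — 4 nuclei, so 4 syllables.
V1 /a/ – V2 /a/: /b/ is a single consonant, so it becomes the next onset.
V2 /a/ – V3 /a/: /f/ is a single consonant, so it becomes the next onset.
V3 /a/ – V4 /a/: cluster /br/ — /br/ is itself a permitted onset, so the whole cluster goes right; preceding coda = ∅.
Result: da.ba.fa.brar.
Syllable 2 is /ba/; it ends in its nucleus with no coda, so it is open.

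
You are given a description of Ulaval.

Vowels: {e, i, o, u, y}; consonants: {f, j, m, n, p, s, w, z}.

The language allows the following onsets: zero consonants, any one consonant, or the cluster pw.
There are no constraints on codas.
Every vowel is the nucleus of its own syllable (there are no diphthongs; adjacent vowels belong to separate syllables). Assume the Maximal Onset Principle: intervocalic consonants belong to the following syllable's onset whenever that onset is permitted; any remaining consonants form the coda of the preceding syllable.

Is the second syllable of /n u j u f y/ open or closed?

open

Vowels present: u, u, y; each is a nucleus, giving 3 syllables.
Between /u/ (V1) and /u/ (V2): /j/ is a single consonant, so it becomes the next onset.
Between /u/ (V2) and /y/ (V3): /f/ is a single consonant, so it becomes the next onset.
Result: nu.ju.fy.
Syllable 2 is /ju/; it ends in its nucleus with no coda, so it is open.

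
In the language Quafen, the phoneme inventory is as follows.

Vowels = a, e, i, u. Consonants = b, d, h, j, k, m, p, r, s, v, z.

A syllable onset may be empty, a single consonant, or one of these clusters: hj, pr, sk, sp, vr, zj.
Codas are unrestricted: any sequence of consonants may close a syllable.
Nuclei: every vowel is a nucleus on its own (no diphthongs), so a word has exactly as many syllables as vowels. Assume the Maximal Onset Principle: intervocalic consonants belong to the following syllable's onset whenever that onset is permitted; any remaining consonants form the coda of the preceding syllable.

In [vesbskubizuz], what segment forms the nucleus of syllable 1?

Vowels present: e, u, i, u; each is a nucleus, giving 4 syllables.
The first nucleus (vowel 1 from the left) is /e/.

e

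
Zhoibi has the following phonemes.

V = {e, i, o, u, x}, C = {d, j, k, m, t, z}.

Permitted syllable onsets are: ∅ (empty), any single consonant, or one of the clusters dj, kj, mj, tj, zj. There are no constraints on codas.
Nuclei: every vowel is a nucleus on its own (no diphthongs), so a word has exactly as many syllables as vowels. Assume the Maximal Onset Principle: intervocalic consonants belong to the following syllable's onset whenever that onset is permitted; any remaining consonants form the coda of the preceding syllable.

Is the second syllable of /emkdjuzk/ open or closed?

Nuclei (vowels): e, u → 2 syllables.
σ1/σ2 boundary: /mkdj/; trying suffixes from longest down, /dj/ is the first permitted one, so coda /mk/ | onset /dj/.
Result: emk.djuzk.
Syllable 2 is /djuzk/ with coda /zk/, so it is closed.

closed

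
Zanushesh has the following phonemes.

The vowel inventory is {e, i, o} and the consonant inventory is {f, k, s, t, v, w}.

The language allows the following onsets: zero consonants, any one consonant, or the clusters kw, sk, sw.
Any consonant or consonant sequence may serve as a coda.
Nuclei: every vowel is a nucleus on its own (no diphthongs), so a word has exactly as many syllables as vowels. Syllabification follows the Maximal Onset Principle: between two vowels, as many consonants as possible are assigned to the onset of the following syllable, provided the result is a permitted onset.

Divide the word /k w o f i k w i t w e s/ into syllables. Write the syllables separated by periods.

Nuclei (vowels): o, i, i, e → 4 syllables.
/o…i/ gap (V1→V2): just /f/ — single C goes to the following onset.
/i…i/ gap (V2→V3): cluster /kw/ — /kw/ is itself a permitted onset, so the whole cluster goes right; preceding coda = ∅.
/i…e/ gap (V3→V4): /tw/ splits as /t/ + /w/ (/w/ is the longest suffix that is a licit onset).

kwo.fi.kwit.wes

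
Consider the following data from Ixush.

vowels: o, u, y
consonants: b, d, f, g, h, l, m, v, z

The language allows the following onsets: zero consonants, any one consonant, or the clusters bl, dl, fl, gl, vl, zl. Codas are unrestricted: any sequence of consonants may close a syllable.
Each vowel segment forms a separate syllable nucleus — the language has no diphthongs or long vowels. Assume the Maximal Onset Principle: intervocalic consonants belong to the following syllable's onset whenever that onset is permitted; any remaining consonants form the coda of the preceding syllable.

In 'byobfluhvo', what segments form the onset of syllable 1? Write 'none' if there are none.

Vowels present: y, o, u, o; each is a nucleus, giving 4 syllables.
V1 /y/ – V2 /o/: hiatus — the boundary sits between the two vowels.
V2 /o/ – V3 /u/: /bfl/ — longest licit onset from the right is /fl/, leaving /b/ as coda.
V3 /u/ – V4 /o/: /hv/ — longest licit onset from the right is /v/, leaving /h/ as coda.
Result: by.ob.fluh.vo.
Syllable 1 is /by/: onset /b/, nucleus /y/, coda ∅.

b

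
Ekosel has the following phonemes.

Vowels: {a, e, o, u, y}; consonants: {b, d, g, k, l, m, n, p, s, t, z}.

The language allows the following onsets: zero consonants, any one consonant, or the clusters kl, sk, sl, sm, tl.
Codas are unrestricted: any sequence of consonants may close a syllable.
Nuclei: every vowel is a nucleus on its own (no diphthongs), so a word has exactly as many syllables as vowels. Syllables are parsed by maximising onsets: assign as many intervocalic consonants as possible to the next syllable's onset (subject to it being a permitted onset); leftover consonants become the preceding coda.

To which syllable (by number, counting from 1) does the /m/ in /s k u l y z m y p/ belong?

The vowels are u, y, y — 3 nuclei, so 3 syllables.
Between /u/ (V1) and /y/ (V2): /l/ is a single consonant, so it becomes the next onset.
Between /y/ (V2) and /y/ (V3): /zm/; trying suffixes from longest down, /m/ is the first permitted one, so coda /z/ | onset /m/.
Putting it together: sku.lyz.myp.
The /m/ is in the onset of syllable 3 (/myp/).

3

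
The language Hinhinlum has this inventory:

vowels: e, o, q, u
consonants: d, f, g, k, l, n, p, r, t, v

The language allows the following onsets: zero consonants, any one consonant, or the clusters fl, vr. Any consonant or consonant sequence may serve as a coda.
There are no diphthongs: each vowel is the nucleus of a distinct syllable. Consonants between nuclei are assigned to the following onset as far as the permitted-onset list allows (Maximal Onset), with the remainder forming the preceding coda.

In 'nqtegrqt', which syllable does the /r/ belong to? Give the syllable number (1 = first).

Nuclei (vowels): q, e, q → 3 syllables.
/q…e/ gap (V1→V2): /t/ is a single consonant, so it becomes the next onset.
/e…q/ gap (V2→V3): /gr/; trying suffixes from longest down, /r/ is the first permitted one, so coda /g/ | onset /r/.
Result: nq.teg.rqt.
The /r/ is in the onset of syllable 3 (/rqt/).

3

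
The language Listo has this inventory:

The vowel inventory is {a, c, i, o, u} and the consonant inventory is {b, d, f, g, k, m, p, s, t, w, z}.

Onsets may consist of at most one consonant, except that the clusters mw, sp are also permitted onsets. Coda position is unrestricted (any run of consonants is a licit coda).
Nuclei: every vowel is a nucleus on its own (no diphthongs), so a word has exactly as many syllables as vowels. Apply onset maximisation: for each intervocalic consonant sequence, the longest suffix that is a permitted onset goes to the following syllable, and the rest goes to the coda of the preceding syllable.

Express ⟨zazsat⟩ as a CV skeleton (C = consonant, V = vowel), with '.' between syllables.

CVC.CVC

Nuclei (vowels): a, a → 2 syllables.
V1 /a/ – V2 /a/: /zs/ splits as /z/ + /s/ (/s/ is the longest suffix that is a licit onset).
Result: zaz.sat.
Mapping each syllable to C/V: /zaz/ → CVC, /sat/ → CVC.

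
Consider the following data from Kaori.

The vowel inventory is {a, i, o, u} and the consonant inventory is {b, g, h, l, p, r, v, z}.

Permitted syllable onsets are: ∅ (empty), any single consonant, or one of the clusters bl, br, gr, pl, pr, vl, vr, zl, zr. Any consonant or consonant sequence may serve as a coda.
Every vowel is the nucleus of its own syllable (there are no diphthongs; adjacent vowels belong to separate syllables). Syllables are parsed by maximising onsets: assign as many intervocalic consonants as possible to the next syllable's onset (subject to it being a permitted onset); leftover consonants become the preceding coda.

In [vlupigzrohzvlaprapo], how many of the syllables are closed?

Vowels present: u, i, o, a, a, o; each is a nucleus, giving 6 syllables.
Between /u/ (V1) and /i/ (V2): /p/ is a single consonant, so it becomes the next onset.
Between /i/ (V2) and /o/ (V3): /gzr/; trying suffixes from longest down, /zr/ is the first permitted one, so coda /g/ | onset /zr/.
Between /o/ (V3) and /a/ (V4): /hzvl/ — longest licit onset from the right is /vl/, leaving /hz/ as coda.
Between /a/ (V4) and /a/ (V5): /pr/ is a licit onset in full, so it all attaches to the next syllable.
Between /a/ (V5) and /o/ (V6): /p/ is a single consonant, so it becomes the next onset.
So the parse is vlu.pig.zrohz.vla.pra.po.
Classifying each syllable: /vlu/ (open), /pig/ (closed), /zrohz/ (closed), /vla/ (open), /pra/ (open), /po/ (open).
Closed syllables: 2.

2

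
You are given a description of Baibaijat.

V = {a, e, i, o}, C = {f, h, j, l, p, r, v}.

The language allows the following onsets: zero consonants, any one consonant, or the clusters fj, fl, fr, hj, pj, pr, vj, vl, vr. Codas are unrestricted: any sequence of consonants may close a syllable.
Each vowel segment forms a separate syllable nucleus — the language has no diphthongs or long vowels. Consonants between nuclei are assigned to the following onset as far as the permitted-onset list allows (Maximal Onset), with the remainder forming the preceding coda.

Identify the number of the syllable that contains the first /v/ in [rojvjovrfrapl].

2

The vowels are o, o, a — 3 nuclei, so 3 syllables.
σ1/σ2 boundary: /jvj/ splits as /j/ + /vj/ (/vj/ is the longest suffix that is a licit onset).
σ2/σ3 boundary: /vrfr/ — longest licit onset from the right is /fr/, leaving /vr/ as coda.
Syllabification: roj.vjovr.frapl.
The first /v/ is in the onset of syllable 2 (/vjovr/).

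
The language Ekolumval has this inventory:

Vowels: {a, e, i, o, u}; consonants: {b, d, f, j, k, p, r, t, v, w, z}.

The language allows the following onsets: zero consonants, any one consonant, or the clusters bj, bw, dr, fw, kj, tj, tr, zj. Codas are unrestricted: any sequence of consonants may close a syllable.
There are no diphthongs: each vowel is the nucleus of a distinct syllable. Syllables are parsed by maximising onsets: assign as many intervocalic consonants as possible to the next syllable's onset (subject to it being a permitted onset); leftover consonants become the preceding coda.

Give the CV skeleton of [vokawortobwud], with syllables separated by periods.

CV.CV.CVC.CV.CCVC

Vowels present: o, a, o, o, u; each is a nucleus, giving 5 syllables.
Between /o/ (V1) and /a/ (V2): just /k/ — single C goes to the following onset.
Between /a/ (V2) and /o/ (V3): just /w/ — single C goes to the following onset.
Between /o/ (V3) and /o/ (V4): /rt/ — longest licit onset from the right is /t/, leaving /r/ as coda.
Between /o/ (V4) and /u/ (V5): /bw/ is a licit onset in full, so it all attaches to the next syllable.
Result: vo.ka.wor.to.bwud.
Mapping each syllable to C/V: /vo/ → CV, /ka/ → CV, /wor/ → CVC, /to/ → CV, /bwud/ → CCVC.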